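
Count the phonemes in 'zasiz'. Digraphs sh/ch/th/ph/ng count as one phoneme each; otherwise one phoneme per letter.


Parsing 'zasiz' greedily, digraphs first:
  'z' -> consonant phoneme (phonemes so far: 1)
  'a' -> vowel phoneme (phonemes so far: 2)
  's' -> consonant phoneme (phonemes so far: 3)
  'i' -> vowel phoneme (phonemes so far: 4)
  'z' -> consonant phoneme (phonemes so far: 5)
Total phonemes: 5

5


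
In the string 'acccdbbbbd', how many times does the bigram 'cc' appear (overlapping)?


Scanning 'acccdbbbbd' for bigram 'cc':
  Position 0: 'ac' -> no
  Position 1: 'cc' -> MATCH
  Position 2: 'cc' -> MATCH
  Position 3: 'cd' -> no
  Position 4: 'db' -> no
  Position 5: 'bb' -> no
  Position 6: 'bb' -> no
  Position 7: 'bb' -> no
  Position 8: 'bd' -> no
Total matches: 2

2


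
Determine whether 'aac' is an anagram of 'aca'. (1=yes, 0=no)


Sort characters of 'aac': 'aac'
Sort characters of 'aca': 'aac'
Sorted forms match -> they ARE anagrams
Result: 1

1


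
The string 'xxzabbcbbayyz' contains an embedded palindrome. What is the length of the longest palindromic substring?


Scanning 'xxzabbcbbayyz' for palindromic substrings.
Substring at positions 3-9: 'abbcbba'.
Check: reverse('abbcbba') = 'abbcbba' -> palindrome confirmed.
Neighbouring characters ('z' / 'y') break symmetry, so it cannot extend further.
No longer palindromic substring exists; longest length = 7

7


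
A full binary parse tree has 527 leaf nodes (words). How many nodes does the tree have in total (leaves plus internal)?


Leaf nodes (terminals): 527
Internal nodes = n - 1 = 527 - 1 = 526
Total = leaves + internal = 527 + 526 = 1053

1053


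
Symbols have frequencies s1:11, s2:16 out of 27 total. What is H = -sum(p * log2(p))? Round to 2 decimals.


Computing entropy H = -sum(p_i * log2(p_i)):
  s1: p = 11/27 = 0.4074, -p*log2(p) = 0.5278
  s2: p = 16/27 = 0.5926, -p*log2(p) = 0.4473
H = sum of terms = 0.9751
Rounded to 2 decimals: 0.98

0.98


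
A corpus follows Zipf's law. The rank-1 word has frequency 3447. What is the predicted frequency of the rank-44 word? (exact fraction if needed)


Zipf's law: freq(rank) = f1 / rank
f1 = 3447, rank = 44
freq = 3447 / 44
GCD(3447, 44) = 1
Simplified: 3447/44

3447/44


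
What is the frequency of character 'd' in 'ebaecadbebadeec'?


Scanning 'ebaecadbebadeec' for 'd':
  Position 6: 'd' -> MATCH (count: 1)
  Position 11: 'd' -> MATCH (count: 2)
Total occurrences of 'd': 2

2


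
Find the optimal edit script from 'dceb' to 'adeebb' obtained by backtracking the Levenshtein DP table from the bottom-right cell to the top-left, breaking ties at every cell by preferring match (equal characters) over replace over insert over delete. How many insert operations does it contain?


Edit distance = 3. Backtracking from cell (4, 6) with preference match > replace > insert > delete,
then listing the resulting alignment 'dceb' -> 'adeebb' left to right:
  Step 1: insert 'a' [insertion #1]
  Step 2: keep 'd'
  Step 3: replace c->e
  Step 4: keep 'e'
  Step 5: insert 'b' [insertion #2]
  Step 6: keep 'b'
Total insertions: 2

2


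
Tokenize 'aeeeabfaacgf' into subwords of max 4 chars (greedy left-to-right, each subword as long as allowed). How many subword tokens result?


'aeeeabfaacgf' has 12 characters.
Chunking with max size 4:
  Chunk 1: 'aeee' (positions 0-3)
  Chunk 2: 'abfa' (positions 4-7)
  Chunk 3: 'acgf' (positions 8-11)
Total chunks: ceil(12 / 4) = 3

3


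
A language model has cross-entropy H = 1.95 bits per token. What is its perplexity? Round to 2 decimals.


Perplexity formula: PP = 2^H
H = 1.95
PP = 2^1.95
Decompose: 2^1.95 = 2^1 * 2^0.95
2^1 = 2, 2^0.95 ~ 1.9318727
PP ~ 2 * 1.9318727 = 3.8637454
Rounded to 2 decimals: 3.86

3.86


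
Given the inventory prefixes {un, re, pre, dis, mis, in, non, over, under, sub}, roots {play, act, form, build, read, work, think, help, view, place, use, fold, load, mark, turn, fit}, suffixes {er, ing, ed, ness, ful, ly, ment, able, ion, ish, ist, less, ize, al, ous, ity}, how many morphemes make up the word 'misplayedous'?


Segmenting 'misplayedous' against the inventory:
  'mis' -> prefix (morpheme 1)
  'play' -> root (morpheme 2)
  'ed' -> suffix (morpheme 3)
  'ous' -> suffix (morpheme 4)
Total morphemes: 4

4


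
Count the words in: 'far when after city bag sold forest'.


Counting words by splitting on spaces:
  Word 1: 'far'
  Word 2: 'when'
  Word 3: 'after'
  Word 4: 'city'
  Word 5: 'bag'
  Word 6: 'sold'
  Word 7: 'forest'
Total words: 7

7


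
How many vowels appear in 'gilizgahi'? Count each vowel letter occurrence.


Scanning each character of 'gilizgahi':
  Position 1: 'g' -> consonant (running count: 0)
  Position 2: 'i' -> vowel (running count: 1)
  Position 3: 'l' -> consonant (running count: 1)
  Position 4: 'i' -> vowel (running count: 2)
  Position 5: 'z' -> consonant (running count: 2)
  Position 6: 'g' -> consonant (running count: 2)
  Position 7: 'a' -> vowel (running count: 3)
  Position 8: 'h' -> consonant (running count: 3)
  Position 9: 'i' -> vowel (running count: 4)
Total vowels: 4

4


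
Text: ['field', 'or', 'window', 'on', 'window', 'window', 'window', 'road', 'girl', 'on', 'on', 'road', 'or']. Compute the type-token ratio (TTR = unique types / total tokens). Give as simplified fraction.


Tokens: 13
Unique types: ('field', 'girl', 'on', 'or', 'road', 'window') = 6
TTR = 6/13
Already in lowest terms.

6/13


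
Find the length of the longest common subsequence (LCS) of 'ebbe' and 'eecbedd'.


DP table for LCS of 'ebbe' and 'eecbedd':
       e  e  c  b  e  d  d
    0  0  0  0  0  0  0  0
  e 0  1  1  1  1  1  1  1
  b 0  1  1  1  2  2  2  2
  b 0  1  1  1  2  2  2  2
  e 0  1  2  2  2  3  3  3
LCS: 'ebe'
LCS length = 3

3


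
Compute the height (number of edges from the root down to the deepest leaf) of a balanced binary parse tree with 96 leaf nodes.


In a balanced binary tree with n leaves the deepest leaf is ceil(log2(n)) edges below the root.
log2(96) = 6.5850
ceil(6.5850) = 7
height (edges) = 7

7


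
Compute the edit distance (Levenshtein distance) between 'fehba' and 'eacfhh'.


Building DP table for s1='fehba' (len 5) and s2='eacfhh' (len 6):
       e  a  c  f  h  h
    0  1  2  3  4  5  6
  f 1  1  2  3  3  4  5
  e 2  1  2  3  4  4  5
  h 3  2  2  3  4  4  4
  b 4  3  3  3  4  5  5
  a 5  4  3  4  4  5  6
Edit distance = dp[5][6] = 6

6


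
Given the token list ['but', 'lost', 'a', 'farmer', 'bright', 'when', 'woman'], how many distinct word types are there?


Listing all tokens and tracking unique types:
  Token 1: 'but' -> NEW (unique so far: 1)
  Token 2: 'lost' -> NEW (unique so far: 2)
  Token 3: 'a' -> NEW (unique so far: 3)
  Token 4: 'farmer' -> NEW (unique so far: 4)
  Token 5: 'bright' -> NEW (unique so far: 5)
  Token 6: 'when' -> NEW (unique so far: 6)
  Token 7: 'woman' -> NEW (unique so far: 7)
Unique types: ('a', 'bright', 'but', 'farmer', 'lost', 'when', 'woman')
Vocabulary size: 7

7


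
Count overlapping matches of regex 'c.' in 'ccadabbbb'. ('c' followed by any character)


Pattern: c. means 'c' followed by any character.
Scanning 'ccadabbbb' position-by-position:
  Pos 0: window 'cc' -> MATCH
  Pos 1: window 'ca' -> MATCH
  Pos 2: window 'ad' -> no
  Pos 3: window 'da' -> no
  Pos 4: window 'ab' -> no
  Pos 5: window 'bb' -> no
  Pos 6: window 'bb' -> no
  Pos 7: window 'bb' -> no
  Pos 8: window 'b' -> no
Total matches: 2

2


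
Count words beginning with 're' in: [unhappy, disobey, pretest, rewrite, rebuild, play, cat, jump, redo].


Checking each word for prefix 're':
  'unhappy' -> no (count: 0)
  'disobey' -> no (count: 0)
  'pretest' -> no (count: 0)
  'rewrite' -> YES, starts with 're' (count: 1)
  'rebuild' -> YES, starts with 're' (count: 2)
  'play' -> no (count: 2)
  'cat' -> no (count: 2)
  'jump' -> no (count: 2)
  'redo' -> YES, starts with 're' (count: 3)
Total with prefix 're': 3

3


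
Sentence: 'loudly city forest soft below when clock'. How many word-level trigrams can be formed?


Word trigrams from [7] words:
  Trigram 1: (loudly city forest)
  Trigram 2: (city forest soft)
  Trigram 3: (forest soft below)
  Trigram 4: (soft below when)
  Trigram 5: (below when clock)
Total word trigrams: 7 - 2 = 5

5


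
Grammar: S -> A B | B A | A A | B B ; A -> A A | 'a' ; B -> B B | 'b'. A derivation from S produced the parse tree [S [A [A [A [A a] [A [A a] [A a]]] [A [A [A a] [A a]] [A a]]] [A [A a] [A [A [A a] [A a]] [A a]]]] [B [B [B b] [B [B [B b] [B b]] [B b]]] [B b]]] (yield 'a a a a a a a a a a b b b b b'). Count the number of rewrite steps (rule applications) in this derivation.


Every bracketed nonterminal node [X ...] in the tree is produced by exactly one rule application.
Reading the tree off as a leftmost derivation:
  Step 1: S  =>  A B   (applied S -> A B)
  Step 2: A B  =>  A A B   (applied A -> A A)
  Step 3: A A B  =>  A A A B   (applied A -> A A)
  Step 4: A A A B  =>  A A A A B   (applied A -> A A)
  Step 5: A A A A B  =>  a A A A B   (applied A -> a)
  Step 6: a A A A B  =>  a A A A A B   (applied A -> A A)
  Step 7: a A A A A B  =>  a a A A A B   (applied A -> a)
  Step 8: a a A A A B  =>  a a a A A B   (applied A -> a)
  Step 9: a a a A A B  =>  a a a A A A B   (applied A -> A A)
  Step 10: a a a A A A B  =>  a a a A A A A B   (applied A -> A A)
  Step 11: a a a A A A A B  =>  a a a a A A A B   (applied A -> a)
  Step 12: a a a a A A A B  =>  a a a a a A A B   (applied A -> a)
  Step 13: a a a a a A A B  =>  a a a a a a A B   (applied A -> a)
  Step 14: a a a a a a A B  =>  a a a a a a A A B   (applied A -> A A)
  Step 15: a a a a a a A A B  =>  a a a a a a a A B   (applied A -> a)
  Step 16: a a a a a a a A B  =>  a a a a a a a A A B   (applied A -> A A)
  Step 17: a a a a a a a A A B  =>  a a a a a a a A A A B   (applied A -> A A)
  Step 18: a a a a a a a A A A B  =>  a a a a a a a a A A B   (applied A -> a)
  Step 19: a a a a a a a a A A B  =>  a a a a a a a a a A B   (applied A -> a)
  Step 20: a a a a a a a a a A B  =>  a a a a a a a a a a B   (applied A -> a)
  Step 21: a a a a a a a a a a B  =>  a a a a a a a a a a B B   (applied B -> B B)
  Step 22: a a a a a a a a a a B B  =>  a a a a a a a a a a B B B   (applied B -> B B)
  Step 23: a a a a a a a a a a B B B  =>  a a a a a a a a a a b B B   (applied B -> b)
  Step 24: a a a a a a a a a a b B B  =>  a a a a a a a a a a b B B B   (applied B -> B B)
  Step 25: a a a a a a a a a a b B B B  =>  a a a a a a a a a a b B B B B   (applied B -> B B)
  Step 26: a a a a a a a a a a b B B B B  =>  a a a a a a a a a a b b B B B   (applied B -> b)
  Step 27: a a a a a a a a a a b b B B B  =>  a a a a a a a a a a b b b B B   (applied B -> b)
  Step 28: a a a a a a a a a a b b b B B  =>  a a a a a a a a a a b b b b B   (applied B -> b)
  Step 29: a a a a a a a a a a b b b b B  =>  a a a a a a a a a a b b b b b   (applied B -> b)
Final yield: a a a a a a a a a a b b b b b
Total rewrite steps: 29

29


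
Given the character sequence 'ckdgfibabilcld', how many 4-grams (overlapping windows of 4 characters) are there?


String 'ckdgfibabilcld' has length L = 14.
Number of overlapping n-grams = L - n + 1
Substituting: 14 - 4 + 1 = 11

11


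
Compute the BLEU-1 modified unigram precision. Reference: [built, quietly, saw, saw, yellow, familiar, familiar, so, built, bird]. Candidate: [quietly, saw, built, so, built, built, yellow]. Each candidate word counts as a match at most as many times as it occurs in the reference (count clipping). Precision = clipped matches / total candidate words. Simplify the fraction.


Reference word counts: {'bird': 1, 'built': 2, 'familiar': 2, 'quietly': 1, 'saw': 2, 'so': 1, 'yellow': 1}
Checking each candidate word (with clipping):
  'quietly' -> in reference (ref count 1, used 1/1) -> match (matches: 1)
  'saw' -> in reference (ref count 2, used 1/2) -> match (matches: 2)
  'built' -> in reference (ref count 2, used 1/2) -> match (matches: 3)
  'so' -> in reference (ref count 1, used 1/1) -> match (matches: 4)
  'built' -> in reference (ref count 2, used 2/2) -> match (matches: 5)
  'built' -> ref count 2 already used up (2/2) -> clipped, no match (matches: 5)
  'yellow' -> in reference (ref count 1, used 1/1) -> match (matches: 6)
Clipped matches: 6, Candidate length: 7
Precision = 6/7

6/7


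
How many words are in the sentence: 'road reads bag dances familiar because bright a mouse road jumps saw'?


Counting words by splitting on spaces:
  Word 1: 'road'
  Word 2: 'reads'
  Word 3: 'bag'
  Word 4: 'dances'
  Word 5: 'familiar'
  Word 6: 'because'
  Word 7: 'bright'
  Word 8: 'a'
  Word 9: 'mouse'
  Word 10: 'road'
  Word 11: 'jumps'
  Word 12: 'saw'
Total words: 12

12


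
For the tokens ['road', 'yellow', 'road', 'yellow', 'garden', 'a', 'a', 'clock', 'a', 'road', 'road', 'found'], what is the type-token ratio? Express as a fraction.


Tokens: 12
Unique types: ('a', 'clock', 'found', 'garden', 'road', 'yellow') = 6
TTR = 6/12
Simplify: divide both by 6 -> 1/2
TTR = 1/2

1/2


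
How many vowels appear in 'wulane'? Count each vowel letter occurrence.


Scanning each character of 'wulane':
  Position 1: 'w' -> consonant (running count: 0)
  Position 2: 'u' -> vowel (running count: 1)
  Position 3: 'l' -> consonant (running count: 1)
  Position 4: 'a' -> vowel (running count: 2)
  Position 5: 'n' -> consonant (running count: 2)
  Position 6: 'e' -> vowel (running count: 3)
Total vowels: 3

3


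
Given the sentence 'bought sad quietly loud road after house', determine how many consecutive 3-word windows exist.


Word trigrams from [7] words:
  Trigram 1: (bought sad quietly)
  Trigram 2: (sad quietly loud)
  Trigram 3: (quietly loud road)
  Trigram 4: (loud road after)
  Trigram 5: (road after house)
Total word trigrams: 7 - 2 = 5

5


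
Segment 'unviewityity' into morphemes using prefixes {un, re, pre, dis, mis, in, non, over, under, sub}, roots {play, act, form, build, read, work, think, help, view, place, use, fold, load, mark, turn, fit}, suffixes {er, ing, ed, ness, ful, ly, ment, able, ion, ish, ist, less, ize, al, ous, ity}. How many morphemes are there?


Segmenting 'unviewityity' against the inventory:
  'un' -> prefix (morpheme 1)
  'view' -> root (morpheme 2)
  'ity' -> suffix (morpheme 3)
  'ity' -> suffix (morpheme 4)
Total morphemes: 4

4


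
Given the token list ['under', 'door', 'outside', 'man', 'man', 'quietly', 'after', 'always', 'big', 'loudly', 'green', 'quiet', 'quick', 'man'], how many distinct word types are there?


Listing all tokens and tracking unique types:
  Token 1: 'under' -> NEW (unique so far: 1)
  Token 2: 'door' -> NEW (unique so far: 2)
  Token 3: 'outside' -> NEW (unique so far: 3)
  Token 4: 'man' -> NEW (unique so far: 4)
  Token 5: 'man' -> duplicate (unique so far: 4)
  Token 6: 'quietly' -> NEW (unique so far: 5)
  Token 7: 'after' -> NEW (unique so far: 6)
  Token 8: 'always' -> NEW (unique so far: 7)
  Token 9: 'big' -> NEW (unique so far: 8)
  Token 10: 'loudly' -> NEW (unique so far: 9)
  Token 11: 'green' -> NEW (unique so far: 10)
  Token 12: 'quiet' -> NEW (unique so far: 11)
  Token 13: 'quick' -> NEW (unique so far: 12)
  Token 14: 'man' -> duplicate (unique so far: 12)
Unique types: ('after', 'always', 'big', 'door', 'green', 'loudly', 'man', 'outside', 'quick', 'quiet', 'quietly', 'under')
Vocabulary size: 12

12


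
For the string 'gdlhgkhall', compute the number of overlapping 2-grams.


String 'gdlhgkhall' has length L = 10.
Number of overlapping n-grams = L - n + 1
Substituting: 10 - 2 + 1 = 9

9


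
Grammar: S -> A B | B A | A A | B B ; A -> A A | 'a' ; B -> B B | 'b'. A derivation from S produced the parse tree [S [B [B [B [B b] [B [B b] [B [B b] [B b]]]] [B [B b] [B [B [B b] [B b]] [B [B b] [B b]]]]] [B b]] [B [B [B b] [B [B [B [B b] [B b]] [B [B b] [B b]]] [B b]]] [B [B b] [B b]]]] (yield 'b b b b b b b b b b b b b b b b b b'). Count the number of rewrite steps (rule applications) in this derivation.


Every bracketed nonterminal node [X ...] in the tree is produced by exactly one rule application.
Reading the tree off as a leftmost derivation:
  Step 1: S  =>  B B   (applied S -> B B)
  Step 2: B B  =>  B B B   (applied B -> B B)
  Step 3: B B B  =>  B B B B   (applied B -> B B)
  Step 4: B B B B  =>  B B B B B   (applied B -> B B)
  Step 5: B B B B B  =>  b B B B B   (applied B -> b)
  Step 6: b B B B B  =>  b B B B B B   (applied B -> B B)
  Step 7: b B B B B B  =>  b b B B B B   (applied B -> b)
  Step 8: b b B B B B  =>  b b B B B B B   (applied B -> B B)
  Step 9: b b B B B B B  =>  b b b B B B B   (applied B -> b)
  Step 10: b b b B B B B  =>  b b b b B B B   (applied B -> b)
  Step 11: b b b b B B B  =>  b b b b B B B B   (applied B -> B B)
  Step 12: b b b b B B B B  =>  b b b b b B B B   (applied B -> b)
  Step 13: b b b b b B B B  =>  b b b b b B B B B   (applied B -> B B)
  Step 14: b b b b b B B B B  =>  b b b b b B B B B B   (applied B -> B B)
  Step 15: b b b b b B B B B B  =>  b b b b b b B B B B   (applied B -> b)
  Step 16: b b b b b b B B B B  =>  b b b b b b b B B B   (applied B -> b)
  Step 17: b b b b b b b B B B  =>  b b b b b b b B B B B   (applied B -> B B)
  Step 18: b b b b b b b B B B B  =>  b b b b b b b b B B B   (applied B -> b)
  Step 19: b b b b b b b b B B B  =>  b b b b b b b b b B B   (applied B -> b)
  Step 20: b b b b b b b b b B B  =>  b b b b b b b b b b B   (applied B -> b)
  Step 21: b b b b b b b b b b B  =>  b b b b b b b b b b B B   (applied B -> B B)
  Step 22: b b b b b b b b b b B B  =>  b b b b b b b b b b B B B   (applied B -> B B)
  Step 23: b b b b b b b b b b B B B  =>  b b b b b b b b b b b B B   (applied B -> b)
  Step 24: b b b b b b b b b b b B B  =>  b b b b b b b b b b b B B B   (applied B -> B B)
  Step 25: b b b b b b b b b b b B B B  =>  b b b b b b b b b b b B B B B   (applied B -> B B)
  Step 26: b b b b b b b b b b b B B B B  =>  b b b b b b b b b b b B B B B B   (applied B -> B B)
  Step 27: b b b b b b b b b b b B B B B B  =>  b b b b b b b b b b b b B B B B   (applied B -> b)
  Step 28: b b b b b b b b b b b b B B B B  =>  b b b b b b b b b b b b b B B B   (applied B -> b)
  Step 29: b b b b b b b b b b b b b B B B  =>  b b b b b b b b b b b b b B B B B   (applied B -> B B)
  Step 30: b b b b b b b b b b b b b B B B B  =>  b b b b b b b b b b b b b b B B B   (applied B -> b)
  Step 31: b b b b b b b b b b b b b b B B B  =>  b b b b b b b b b b b b b b b B B   (applied B -> b)
  Step 32: b b b b b b b b b b b b b b b B B  =>  b b b b b b b b b b b b b b b b B   (applied B -> b)
  Step 33: b b b b b b b b b b b b b b b b B  =>  b b b b b b b b b b b b b b b b B B   (applied B -> B B)
  Step 34: b b b b b b b b b b b b b b b b B B  =>  b b b b b b b b b b b b b b b b b B   (applied B -> b)
  Step 35: b b b b b b b b b b b b b b b b b B  =>  b b b b b b b b b b b b b b b b b b   (applied B -> b)
Final yield: b b b b b b b b b b b b b b b b b b
Total rewrite steps: 35

35


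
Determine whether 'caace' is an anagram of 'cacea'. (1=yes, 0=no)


Sort characters of 'caace': 'aacce'
Sort characters of 'cacea': 'aacce'
Sorted forms match -> they ARE anagrams
Result: 1

1


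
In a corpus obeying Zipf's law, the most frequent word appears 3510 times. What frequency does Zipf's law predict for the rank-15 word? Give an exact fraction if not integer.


Zipf's law: freq(rank) = f1 / rank
f1 = 3510, rank = 15
freq = 3510 / 15
= 234

234


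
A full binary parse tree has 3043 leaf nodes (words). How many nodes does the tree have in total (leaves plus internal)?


Leaf nodes (terminals): 3043
Internal nodes = n - 1 = 3043 - 1 = 3042
Total = leaves + internal = 3043 + 3042 = 6085

6085


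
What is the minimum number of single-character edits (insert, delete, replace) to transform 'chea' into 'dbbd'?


Building DP table for s1='chea' (len 4) and s2='dbbd' (len 4):
       d  b  b  d
    0  1  2  3  4
  c 1  1  2  3  4
  h 2  2  2  3  4
  e 3  3  3  3  4
  a 4  4  4  4  4
Edit distance = dp[4][4] = 4

4


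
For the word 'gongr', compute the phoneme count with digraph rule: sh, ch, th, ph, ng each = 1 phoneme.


Parsing 'gongr' greedily, digraphs first:
  'g' -> consonant phoneme (phonemes so far: 1)
  'o' -> vowel phoneme (phonemes so far: 2)
  'ng' -> digraph (1 consonant phoneme) (phonemes so far: 3)
  'r' -> consonant phoneme (phonemes so far: 4)
Total phonemes: 4

4


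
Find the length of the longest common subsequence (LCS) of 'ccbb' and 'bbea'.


DP table for LCS of 'ccbb' and 'bbea':
       b  b  e  a
    0  0  0  0  0
  c 0  0  0  0  0
  c 0  0  0  0  0
  b 0  1  1  1  1
  b 0  1  2  2  2
LCS: 'bb'
LCS length = 2

2


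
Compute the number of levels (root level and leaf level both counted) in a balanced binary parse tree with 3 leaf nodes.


In a balanced binary tree with n leaves the deepest leaf is ceil(log2(n)) edges below the root,
so counting node levels inclusive of root and leaves gives ceil(log2(n)) + 1 levels.
log2(3) = 1.5850
ceil(1.5850) = 2
levels = 2 + 1 = 3

3


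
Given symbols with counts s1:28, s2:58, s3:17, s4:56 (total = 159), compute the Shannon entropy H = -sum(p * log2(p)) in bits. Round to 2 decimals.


Computing entropy H = -sum(p_i * log2(p_i)):
  s1: p = 28/159 = 0.1761, -p*log2(p) = 0.4412
  s2: p = 58/159 = 0.3648, -p*log2(p) = 0.5307
  s3: p = 17/159 = 0.1069, -p*log2(p) = 0.3449
  s4: p = 56/159 = 0.3522, -p*log2(p) = 0.5302
H = sum of terms = 1.8470
Rounded to 2 decimals: 1.85

1.85


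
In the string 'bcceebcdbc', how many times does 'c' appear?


Scanning 'bcceebcdbc' for 'c':
  Position 1: 'c' -> MATCH (count: 1)
  Position 2: 'c' -> MATCH (count: 2)
  Position 6: 'c' -> MATCH (count: 3)
  Position 9: 'c' -> MATCH (count: 4)
Total occurrences of 'c': 4

4


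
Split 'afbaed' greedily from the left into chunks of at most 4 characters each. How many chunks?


'afbaed' has 6 characters.
Chunking with max size 4:
  Chunk 1: 'afba' (positions 0-3)
  Chunk 2: 'ed' (positions 4-5)
Total chunks: ceil(6 / 4) = 2

2


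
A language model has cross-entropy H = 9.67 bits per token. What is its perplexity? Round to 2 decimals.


Perplexity formula: PP = 2^H
H = 9.67
PP = 2^9.67
Decompose: 2^9.67 = 2^9 * 2^0.67
2^9 = 512, 2^0.67 ~ 1.5910730
PP ~ 512 * 1.5910730 = 814.6293760
Rounded to 2 decimals: 814.63

814.63


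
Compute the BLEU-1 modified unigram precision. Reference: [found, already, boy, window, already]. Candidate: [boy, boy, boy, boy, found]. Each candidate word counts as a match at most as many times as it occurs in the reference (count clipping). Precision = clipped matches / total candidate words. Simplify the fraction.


Reference word counts: {'already': 2, 'boy': 1, 'found': 1, 'window': 1}
Checking each candidate word (with clipping):
  'boy' -> in reference (ref count 1, used 1/1) -> match (matches: 1)
  'boy' -> ref count 1 already used up (1/1) -> clipped, no match (matches: 1)
  'boy' -> ref count 1 already used up (1/1) -> clipped, no match (matches: 1)
  'boy' -> ref count 1 already used up (1/1) -> clipped, no match (matches: 1)
  'found' -> in reference (ref count 1, used 1/1) -> match (matches: 2)
Clipped matches: 2, Candidate length: 5
Precision = 2/5

2/5


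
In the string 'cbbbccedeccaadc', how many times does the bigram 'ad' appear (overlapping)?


Scanning 'cbbbccedeccaadc' for bigram 'ad':
  Position 0: 'cb' -> no
  Position 1: 'bb' -> no
  Position 2: 'bb' -> no
  Position 3: 'bc' -> no
  Position 4: 'cc' -> no
  Position 5: 'ce' -> no
  Position 6: 'ed' -> no
  Position 7: 'de' -> no
  Position 8: 'ec' -> no
  Position 9: 'cc' -> no
  Position 10: 'ca' -> no
  Position 11: 'aa' -> no
  Position 12: 'ad' -> MATCH
  Position 13: 'dc' -> no
Total matches: 1

1


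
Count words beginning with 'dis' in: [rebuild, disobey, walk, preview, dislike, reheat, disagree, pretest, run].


Checking each word for prefix 'dis':
  'rebuild' -> no (count: 0)
  'disobey' -> YES, starts with 'dis' (count: 1)
  'walk' -> no (count: 1)
  'preview' -> no (count: 1)
  'dislike' -> YES, starts with 'dis' (count: 2)
  'reheat' -> no (count: 2)
  'disagree' -> YES, starts with 'dis' (count: 3)
  'pretest' -> no (count: 3)
  'run' -> no (count: 3)
Total with prefix 'dis': 3

3


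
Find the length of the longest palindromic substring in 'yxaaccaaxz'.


Scanning 'yxaaccaaxz' for palindromic substrings.
Substring at positions 1-8: 'xaaccaax'.
Check: reverse('xaaccaax') = 'xaaccaax' -> palindrome confirmed.
Neighbouring characters ('y' / 'z') break symmetry, so it cannot extend further.
No longer palindromic substring exists; longest length = 8

8


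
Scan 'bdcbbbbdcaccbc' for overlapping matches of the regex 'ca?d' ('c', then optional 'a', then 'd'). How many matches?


Pattern: ca?d means 'c', then optional 'a', then 'd'.
Scanning 'bdcbbbbdcaccbc' position-by-position:
  Pos 0: window 'bdc' -> no
  Pos 1: window 'dcb' -> no
  Pos 2: window 'cbb' -> no
  Pos 3: window 'bbb' -> no
  Pos 4: window 'bbb' -> no
  Pos 5: window 'bbd' -> no
  Pos 6: window 'bdc' -> no
  Pos 7: window 'dca' -> no
  Pos 8: window 'cac' -> no
  Pos 9: window 'acc' -> no
  Pos 10: window 'ccb' -> no
  Pos 11: window 'cbc' -> no
  Pos 12: window 'bc' -> no
  Pos 13: window 'c' -> no
Total matches: 0

0


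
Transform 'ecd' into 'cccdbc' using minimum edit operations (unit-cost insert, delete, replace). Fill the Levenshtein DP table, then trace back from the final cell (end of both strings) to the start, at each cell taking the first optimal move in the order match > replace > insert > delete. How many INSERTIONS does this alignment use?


Edit distance = 4. Backtracking from cell (3, 6) with preference match > replace > insert > delete,
then listing the resulting alignment 'ecd' -> 'cccdbc' left to right:
  Step 1: insert 'c' [insertion #1]
  Step 2: replace e->c
  Step 3: keep 'c'
  Step 4: keep 'd'
  Step 5: insert 'b' [insertion #2]
  Step 6: insert 'c' [insertion #3]
Total insertions: 3

3


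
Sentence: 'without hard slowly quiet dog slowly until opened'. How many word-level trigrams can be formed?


Word trigrams from [8] words:
  Trigram 1: (without hard slowly)
  Trigram 2: (hard slowly quiet)
  Trigram 3: (slowly quiet dog)
  Trigram 4: (quiet dog slowly)
  Trigram 5: (dog slowly until)
  Trigram 6: (slowly until opened)
Total word trigrams: 8 - 2 = 6

6


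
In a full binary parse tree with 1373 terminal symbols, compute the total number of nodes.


Leaf nodes (terminals): 1373
Internal nodes = n - 1 = 1373 - 1 = 1372
Total = leaves + internal = 1373 + 1372 = 2745

2745


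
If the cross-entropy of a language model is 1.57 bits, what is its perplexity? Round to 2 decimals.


Perplexity formula: PP = 2^H
H = 1.57
PP = 2^1.57
Decompose: 2^1.57 = 2^1 * 2^0.57
2^1 = 2, 2^0.57 ~ 1.4845236
PP ~ 2 * 1.4845236 = 2.9690472
Rounded to 2 decimals: 2.97

2.97


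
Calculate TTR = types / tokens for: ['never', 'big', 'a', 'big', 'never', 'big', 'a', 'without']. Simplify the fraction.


Tokens: 8
Unique types: ('a', 'big', 'never', 'without') = 4
TTR = 4/8
Simplify: divide both by 4 -> 1/2
TTR = 1/2

1/2


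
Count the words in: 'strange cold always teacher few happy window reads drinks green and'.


Counting words by splitting on spaces:
  Word 1: 'strange'
  Word 2: 'cold'
  Word 3: 'always'
  Word 4: 'teacher'
  Word 5: 'few'
  Word 6: 'happy'
  Word 7: 'window'
  Word 8: 'reads'
  Word 9: 'drinks'
  Word 10: 'green'
  Word 11: 'and'
Total words: 11

11


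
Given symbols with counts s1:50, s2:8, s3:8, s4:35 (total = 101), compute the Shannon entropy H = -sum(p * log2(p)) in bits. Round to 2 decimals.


Computing entropy H = -sum(p_i * log2(p_i)):
  s1: p = 50/101 = 0.4950, -p*log2(p) = 0.5022
  s2: p = 8/101 = 0.0792, -p*log2(p) = 0.2898
  s3: p = 8/101 = 0.0792, -p*log2(p) = 0.2898
  s4: p = 35/101 = 0.3465, -p*log2(p) = 0.5298
H = sum of terms = 1.6116
Rounded to 2 decimals: 1.61

1.61


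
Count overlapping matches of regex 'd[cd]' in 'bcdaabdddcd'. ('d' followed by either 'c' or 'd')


Pattern: d[cd] means 'd' followed by either 'c' or 'd'.
Scanning 'bcdaabdddcd' position-by-position:
  Pos 0: window 'bc' -> no
  Pos 1: window 'cd' -> no
  Pos 2: window 'da' -> no
  Pos 3: window 'aa' -> no
  Pos 4: window 'ab' -> no
  Pos 5: window 'bd' -> no
  Pos 6: window 'dd' -> MATCH
  Pos 7: window 'dd' -> MATCH
  Pos 8: window 'dc' -> MATCH
  Pos 9: window 'cd' -> no
  Pos 10: window 'd' -> no
Total matches: 3

3


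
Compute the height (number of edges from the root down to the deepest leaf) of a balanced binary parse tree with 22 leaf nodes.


In a balanced binary tree with n leaves the deepest leaf is ceil(log2(n)) edges below the root.
log2(22) = 4.4594
ceil(4.4594) = 5
height (edges) = 5

5


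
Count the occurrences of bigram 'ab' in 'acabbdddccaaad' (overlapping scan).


Scanning 'acabbdddccaaad' for bigram 'ab':
  Position 0: 'ac' -> no
  Position 1: 'ca' -> no
  Position 2: 'ab' -> MATCH
  Position 3: 'bb' -> no
  Position 4: 'bd' -> no
  Position 5: 'dd' -> no
  Position 6: 'dd' -> no
  Position 7: 'dc' -> no
  Position 8: 'cc' -> no
  Position 9: 'ca' -> no
  Position 10: 'aa' -> no
  Position 11: 'aa' -> no
  Position 12: 'ad' -> no
Total matches: 1

1


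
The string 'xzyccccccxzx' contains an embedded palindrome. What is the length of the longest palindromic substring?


Scanning 'xzyccccccxzx' for palindromic substrings.
Substring at positions 3-8: 'cccccc'.
Check: reverse('cccccc') = 'cccccc' -> palindrome confirmed.
Neighbouring characters ('y' / 'x') break symmetry, so it cannot extend further.
No longer palindromic substring exists; longest length = 6

6


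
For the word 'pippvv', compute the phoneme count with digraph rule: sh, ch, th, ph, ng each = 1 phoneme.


Parsing 'pippvv' greedily, digraphs first:
  'p' -> consonant phoneme (phonemes so far: 1)
  'i' -> vowel phoneme (phonemes so far: 2)
  'p' -> consonant phoneme (phonemes so far: 3)
  'p' -> consonant phoneme (phonemes so far: 4)
  'v' -> consonant phoneme (phonemes so far: 5)
  'v' -> consonant phoneme (phonemes so far: 6)
Total phonemes: 6

6


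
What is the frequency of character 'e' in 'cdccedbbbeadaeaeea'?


Scanning 'cdccedbbbeadaeaeea' for 'e':
  Position 4: 'e' -> MATCH (count: 1)
  Position 9: 'e' -> MATCH (count: 2)
  Position 13: 'e' -> MATCH (count: 3)
  Position 15: 'e' -> MATCH (count: 4)
  Position 16: 'e' -> MATCH (count: 5)
Total occurrences of 'e': 5

5


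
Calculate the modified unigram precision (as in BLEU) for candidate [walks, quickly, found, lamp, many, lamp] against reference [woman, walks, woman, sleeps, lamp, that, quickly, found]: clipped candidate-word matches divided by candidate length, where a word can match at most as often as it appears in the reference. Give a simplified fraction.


Reference word counts: {'found': 1, 'lamp': 1, 'quickly': 1, 'sleeps': 1, 'that': 1, 'walks': 1, 'woman': 2}
Checking each candidate word (with clipping):
  'walks' -> in reference (ref count 1, used 1/1) -> match (matches: 1)
  'quickly' -> in reference (ref count 1, used 1/1) -> match (matches: 2)
  'found' -> in reference (ref count 1, used 1/1) -> match (matches: 3)
  'lamp' -> in reference (ref count 1, used 1/1) -> match (matches: 4)
  'many' -> not in reference -> no match (matches: 4)
  'lamp' -> ref count 1 already used up (1/1) -> clipped, no match (matches: 4)
Clipped matches: 4, Candidate length: 6
Precision = 4/6 = 2/3

2/3


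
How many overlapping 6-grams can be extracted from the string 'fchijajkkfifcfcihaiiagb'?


String 'fchijajkkfifcfcihaiiagb' has length L = 23.
Number of overlapping n-grams = L - n + 1
Substituting: 23 - 6 + 1 = 18

18


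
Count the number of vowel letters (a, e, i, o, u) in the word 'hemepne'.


Scanning each character of 'hemepne':
  Position 1: 'h' -> consonant (running count: 0)
  Position 2: 'e' -> vowel (running count: 1)
  Position 3: 'm' -> consonant (running count: 1)
  Position 4: 'e' -> vowel (running count: 2)
  Position 5: 'p' -> consonant (running count: 2)
  Position 6: 'n' -> consonant (running count: 2)
  Position 7: 'e' -> vowel (running count: 3)
Total vowels: 3

3


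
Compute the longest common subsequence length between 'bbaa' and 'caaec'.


DP table for LCS of 'bbaa' and 'caaec':
       c  a  a  e  c
    0  0  0  0  0  0
  b 0  0  0  0  0  0
  b 0  0  0  0  0  0
  a 0  0  1  1  1  1
  a 0  0  1  2  2  2
LCS: 'aa'
LCS length = 2

2


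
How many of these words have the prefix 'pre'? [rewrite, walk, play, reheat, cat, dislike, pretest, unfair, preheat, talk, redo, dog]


Checking each word for prefix 'pre':
  'rewrite' -> no (count: 0)
  'walk' -> no (count: 0)
  'play' -> no (count: 0)
  'reheat' -> no (count: 0)
  'cat' -> no (count: 0)
  'dislike' -> no (count: 0)
  'pretest' -> YES, starts with 'pre' (count: 1)
  'unfair' -> no (count: 1)
  'preheat' -> YES, starts with 'pre' (count: 2)
  'talk' -> no (count: 2)
  'redo' -> no (count: 2)
  'dog' -> no (count: 2)
Total with prefix 'pre': 2

2


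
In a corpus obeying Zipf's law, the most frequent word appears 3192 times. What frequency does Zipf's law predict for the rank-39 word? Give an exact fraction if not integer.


Zipf's law: freq(rank) = f1 / rank
f1 = 3192, rank = 39
freq = 3192 / 39
GCD(3192, 39) = 3
Simplified: 1064/13

1064/13


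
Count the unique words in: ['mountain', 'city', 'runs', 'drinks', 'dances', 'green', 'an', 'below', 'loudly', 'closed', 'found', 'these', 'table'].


Listing all tokens and tracking unique types:
  Token 1: 'mountain' -> NEW (unique so far: 1)
  Token 2: 'city' -> NEW (unique so far: 2)
  Token 3: 'runs' -> NEW (unique so far: 3)
  Token 4: 'drinks' -> NEW (unique so far: 4)
  Token 5: 'dances' -> NEW (unique so far: 5)
  Token 6: 'green' -> NEW (unique so far: 6)
  Token 7: 'an' -> NEW (unique so far: 7)
  Token 8: 'below' -> NEW (unique so far: 8)
  Token 9: 'loudly' -> NEW (unique so far: 9)
  Token 10: 'closed' -> NEW (unique so far: 10)
  Token 11: 'found' -> NEW (unique so far: 11)
  Token 12: 'these' -> NEW (unique so far: 12)
  Token 13: 'table' -> NEW (unique so far: 13)
Unique types: ('an', 'below', 'city', 'closed', 'dances', 'drinks', 'found', 'green', 'loudly', 'mountain', 'runs', 'table', 'these')
Vocabulary size: 13

13


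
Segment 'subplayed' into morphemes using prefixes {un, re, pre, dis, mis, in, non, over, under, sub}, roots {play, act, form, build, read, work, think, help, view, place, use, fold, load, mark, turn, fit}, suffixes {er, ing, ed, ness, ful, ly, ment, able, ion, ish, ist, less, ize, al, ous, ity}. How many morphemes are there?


Segmenting 'subplayed' against the inventory:
  'sub' -> prefix (morpheme 1)
  'play' -> root (morpheme 2)
  'ed' -> suffix (morpheme 3)
Total morphemes: 3

3


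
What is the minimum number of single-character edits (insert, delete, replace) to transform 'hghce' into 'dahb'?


Building DP table for s1='hghce' (len 5) and s2='dahb' (len 4):
       d  a  h  b
    0  1  2  3  4
  h 1  1  2  2  3
  g 2  2  2  3  3
  h 3  3  3  2  3
  c 4  4  4  3  3
  e 5  5  5  4  4
Edit distance = dp[5][4] = 4

4


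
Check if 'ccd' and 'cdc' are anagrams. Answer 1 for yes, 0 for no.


Sort characters of 'ccd': 'ccd'
Sort characters of 'cdc': 'ccd'
Sorted forms match -> they ARE anagrams
Result: 1

1


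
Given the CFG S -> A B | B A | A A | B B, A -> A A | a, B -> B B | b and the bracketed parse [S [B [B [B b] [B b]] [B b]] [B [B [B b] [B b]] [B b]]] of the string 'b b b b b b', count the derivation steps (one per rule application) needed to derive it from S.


Every bracketed nonterminal node [X ...] in the tree is produced by exactly one rule application.
Reading the tree off as a leftmost derivation:
  Step 1: S  =>  B B   (applied S -> B B)
  Step 2: B B  =>  B B B   (applied B -> B B)
  Step 3: B B B  =>  B B B B   (applied B -> B B)
  Step 4: B B B B  =>  b B B B   (applied B -> b)
  Step 5: b B B B  =>  b b B B   (applied B -> b)
  Step 6: b b B B  =>  b b b B   (applied B -> b)
  Step 7: b b b B  =>  b b b B B   (applied B -> B B)
  Step 8: b b b B B  =>  b b b B B B   (applied B -> B B)
  Step 9: b b b B B B  =>  b b b b B B   (applied B -> b)
  Step 10: b b b b B B  =>  b b b b b B   (applied B -> b)
  Step 11: b b b b b B  =>  b b b b b b   (applied B -> b)
Final yield: b b b b b b
Total rewrite steps: 11

11


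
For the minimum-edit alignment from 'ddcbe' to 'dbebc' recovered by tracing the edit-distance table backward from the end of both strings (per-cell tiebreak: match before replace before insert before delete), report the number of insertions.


Edit distance = 3. Backtracking from cell (5, 5) with preference match > replace > insert > delete,
then listing the resulting alignment 'ddcbe' -> 'dbebc' left to right:
  Step 1: keep 'd'
  Step 2: replace d->b
  Step 3: replace c->e
  Step 4: keep 'b'
  Step 5: replace e->c
Total insertions: 0

0


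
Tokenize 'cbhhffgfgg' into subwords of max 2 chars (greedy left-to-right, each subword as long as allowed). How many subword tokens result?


'cbhhffgfgg' has 10 characters.
Chunking with max size 2:
  Chunk 1: 'cb' (positions 0-1)
  Chunk 2: 'hh' (positions 2-3)
  Chunk 3: 'ff' (positions 4-5)
  Chunk 4: 'gf' (positions 6-7)
  Chunk 5: 'gg' (positions 8-9)
Total chunks: ceil(10 / 2) = 5

5


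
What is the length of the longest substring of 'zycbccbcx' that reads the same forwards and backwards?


Scanning 'zycbccbcx' for palindromic substrings.
Substring at positions 2-7: 'cbccbc'.
Check: reverse('cbccbc') = 'cbccbc' -> palindrome confirmed.
Neighbouring characters ('y' / 'x') break symmetry, so it cannot extend further.
No longer palindromic substring exists; longest length = 6

6


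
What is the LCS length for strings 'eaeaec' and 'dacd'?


DP table for LCS of 'eaeaec' and 'dacd':
       d  a  c  d
    0  0  0  0  0
  e 0  0  0  0  0
  a 0  0  1  1  1
  e 0  0  1  1  1
  a 0  0  1  1  1
  e 0  0  1  1  1
  c 0  0  1  2  2
LCS: 'ac'
LCS length = 2

2


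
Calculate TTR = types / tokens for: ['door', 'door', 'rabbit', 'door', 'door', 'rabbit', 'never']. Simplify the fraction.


Tokens: 7
Unique types: ('door', 'never', 'rabbit') = 3
TTR = 3/7
Already in lowest terms.

3/7


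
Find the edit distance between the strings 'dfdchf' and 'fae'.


Building DP table for s1='dfdchf' (len 6) and s2='fae' (len 3):
       f  a  e
    0  1  2  3
  d 1  1  2  3
  f 2  1  2  3
  d 3  2  2  3
  c 4  3  3  3
  h 5  4  4  4
  f 6  5  5  5
Edit distance = dp[6][3] = 5

5


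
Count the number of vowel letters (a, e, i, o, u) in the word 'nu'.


Scanning each character of 'nu':
  Position 1: 'n' -> consonant (running count: 0)
  Position 2: 'u' -> vowel (running count: 1)
Total vowels: 1

1


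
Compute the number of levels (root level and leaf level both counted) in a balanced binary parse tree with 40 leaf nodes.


In a balanced binary tree with n leaves the deepest leaf is ceil(log2(n)) edges below the root,
so counting node levels inclusive of root and leaves gives ceil(log2(n)) + 1 levels.
log2(40) = 5.3219
ceil(5.3219) = 6
levels = 6 + 1 = 7

7


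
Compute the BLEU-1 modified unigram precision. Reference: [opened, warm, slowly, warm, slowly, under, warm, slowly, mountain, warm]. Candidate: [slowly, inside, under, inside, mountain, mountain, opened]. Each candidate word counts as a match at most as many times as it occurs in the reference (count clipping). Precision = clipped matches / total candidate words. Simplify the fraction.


Reference word counts: {'mountain': 1, 'opened': 1, 'slowly': 3, 'under': 1, 'warm': 4}
Checking each candidate word (with clipping):
  'slowly' -> in reference (ref count 3, used 1/3) -> match (matches: 1)
  'inside' -> not in reference -> no match (matches: 1)
  'under' -> in reference (ref count 1, used 1/1) -> match (matches: 2)
  'inside' -> not in reference -> no match (matches: 2)
  'mountain' -> in reference (ref count 1, used 1/1) -> match (matches: 3)
  'mountain' -> ref count 1 already used up (1/1) -> clipped, no match (matches: 3)
  'opened' -> in reference (ref count 1, used 1/1) -> match (matches: 4)
Clipped matches: 4, Candidate length: 7
Precision = 4/7

4/7
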